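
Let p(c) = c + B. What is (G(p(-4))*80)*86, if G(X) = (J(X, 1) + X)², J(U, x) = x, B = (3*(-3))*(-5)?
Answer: 12136320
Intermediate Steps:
B = 45 (B = -9*(-5) = 45)
p(c) = 45 + c (p(c) = c + 45 = 45 + c)
G(X) = (1 + X)²
(G(p(-4))*80)*86 = ((1 + (45 - 4))²*80)*86 = ((1 + 41)²*80)*86 = (42²*80)*86 = (1764*80)*86 = 141120*86 = 12136320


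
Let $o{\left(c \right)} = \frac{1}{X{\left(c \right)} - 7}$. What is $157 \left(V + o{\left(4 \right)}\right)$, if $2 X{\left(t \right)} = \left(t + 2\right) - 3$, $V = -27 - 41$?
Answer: $- \frac{117750}{11} \approx -10705.0$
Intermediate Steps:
$V = -68$
$X{\left(t \right)} = - \frac{1}{2} + \frac{t}{2}$ ($X{\left(t \right)} = \frac{\left(t + 2\right) - 3}{2} = \frac{\left(2 + t\right) - 3}{2} = \frac{-1 + t}{2} = - \frac{1}{2} + \frac{t}{2}$)
$o{\left(c \right)} = \frac{1}{- \frac{15}{2} + \frac{c}{2}}$ ($o{\left(c \right)} = \frac{1}{\left(- \frac{1}{2} + \frac{c}{2}\right) - 7} = \frac{1}{- \frac{15}{2} + \frac{c}{2}}$)
$157 \left(V + o{\left(4 \right)}\right) = 157 \left(-68 + \frac{2}{-15 + 4}\right) = 157 \left(-68 + \frac{2}{-11}\right) = 157 \left(-68 + 2 \left(- \frac{1}{11}\right)\right) = 157 \left(-68 - \frac{2}{11}\right) = 157 \left(- \frac{750}{11}\right) = - \frac{117750}{11}$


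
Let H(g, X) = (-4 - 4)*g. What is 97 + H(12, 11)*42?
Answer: -3935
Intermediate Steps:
H(g, X) = -8*g
97 + H(12, 11)*42 = 97 - 8*12*42 = 97 - 96*42 = 97 - 4032 = -3935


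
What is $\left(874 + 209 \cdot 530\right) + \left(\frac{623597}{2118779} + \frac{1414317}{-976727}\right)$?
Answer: $\frac{17772413163577656}{159189896641} \approx 1.1164 \cdot 10^{5}$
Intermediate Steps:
$\left(874 + 209 \cdot 530\right) + \left(\frac{623597}{2118779} + \frac{1414317}{-976727}\right) = \left(874 + 110770\right) + \left(623597 \cdot \frac{1}{2118779} + 1414317 \left(- \frac{1}{976727}\right)\right) = 111644 + \left(\frac{47969}{162983} - \frac{1414317}{976727}\right) = 111644 - \frac{183657010148}{159189896641} = \frac{17772413163577656}{159189896641}$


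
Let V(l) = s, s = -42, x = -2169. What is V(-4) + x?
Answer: -2211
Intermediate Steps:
V(l) = -42
V(-4) + x = -42 - 2169 = -2211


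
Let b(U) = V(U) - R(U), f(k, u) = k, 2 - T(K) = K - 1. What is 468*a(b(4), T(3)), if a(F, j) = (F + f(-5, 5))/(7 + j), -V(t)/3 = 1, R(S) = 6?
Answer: -936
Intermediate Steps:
T(K) = 3 - K (T(K) = 2 - (K - 1) = 2 - (-1 + K) = 2 + (1 - K) = 3 - K)
V(t) = -3 (V(t) = -3*1 = -3)
b(U) = -9 (b(U) = -3 - 1*6 = -3 - 6 = -9)
a(F, j) = (-5 + F)/(7 + j) (a(F, j) = (F - 5)/(7 + j) = (-5 + F)/(7 + j))
468*a(b(4), T(3)) = 468*((-5 - 9)/(7 + (3 - 1*3))) = 468*(-14/(7 + (3 - 3))) = 468*(-14/(7 + 0)) = 468*(-14/7) = 468*((⅐)*(-14)) = 468*(-2) = -936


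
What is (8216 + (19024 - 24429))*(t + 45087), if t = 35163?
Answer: 225582750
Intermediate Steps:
(8216 + (19024 - 24429))*(t + 45087) = (8216 + (19024 - 24429))*(35163 + 45087) = (8216 - 5405)*80250 = 2811*80250 = 225582750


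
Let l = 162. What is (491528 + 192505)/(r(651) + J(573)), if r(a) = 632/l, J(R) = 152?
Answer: 7915239/1804 ≈ 4387.6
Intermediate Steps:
r(a) = 316/81 (r(a) = 632/162 = 632*(1/162) = 316/81)
(491528 + 192505)/(r(651) + J(573)) = (491528 + 192505)/(316/81 + 152) = 684033/(12628/81) = 684033*(81/12628) = 7915239/1804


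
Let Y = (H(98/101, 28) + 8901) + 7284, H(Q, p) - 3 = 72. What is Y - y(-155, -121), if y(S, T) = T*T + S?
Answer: 1774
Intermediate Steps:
H(Q, p) = 75 (H(Q, p) = 3 + 72 = 75)
y(S, T) = S + T² (y(S, T) = T² + S = S + T²)
Y = 16260 (Y = (75 + 8901) + 7284 = 8976 + 7284 = 16260)
Y - y(-155, -121) = 16260 - (-155 + (-121)²) = 16260 - (-155 + 14641) = 16260 - 1*14486 = 16260 - 14486 = 1774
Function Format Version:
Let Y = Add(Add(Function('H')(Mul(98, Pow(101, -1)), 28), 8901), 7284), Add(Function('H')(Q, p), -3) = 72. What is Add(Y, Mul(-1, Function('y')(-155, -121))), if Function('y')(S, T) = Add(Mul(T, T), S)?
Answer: 1774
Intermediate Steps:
Function('H')(Q, p) = 75 (Function('H')(Q, p) = Add(3, 72) = 75)
Function('y')(S, T) = Add(S, Pow(T, 2)) (Function('y')(S, T) = Add(Pow(T, 2), S) = Add(S, Pow(T, 2)))
Y = 16260 (Y = Add(Add(75, 8901), 7284) = Add(8976, 7284) = 16260)
Add(Y, Mul(-1, Function('y')(-155, -121))) = Add(16260, Mul(-1, Add(-155, Pow(-121, 2)))) = Add(16260, Mul(-1, Add(-155, 14641))) = Add(16260, Mul(-1, 14486)) = Add(16260, -14486) = 1774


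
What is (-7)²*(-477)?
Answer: -23373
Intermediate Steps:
(-7)²*(-477) = 49*(-477) = -23373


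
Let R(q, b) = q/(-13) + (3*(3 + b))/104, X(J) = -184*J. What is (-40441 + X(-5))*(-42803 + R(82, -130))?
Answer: 175969189029/104 ≈ 1.6920e+9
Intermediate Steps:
R(q, b) = 9/104 - q/13 + 3*b/104 (R(q, b) = q*(-1/13) + (9 + 3*b)*(1/104) = -q/13 + (9/104 + 3*b/104) = 9/104 - q/13 + 3*b/104)
(-40441 + X(-5))*(-42803 + R(82, -130)) = (-40441 - 184*(-5))*(-42803 + (9/104 - 1/13*82 + (3/104)*(-130))) = (-40441 + 920)*(-42803 + (9/104 - 82/13 - 15/4)) = -39521*(-42803 - 1037/104) = -39521*(-4452549/104) = 175969189029/104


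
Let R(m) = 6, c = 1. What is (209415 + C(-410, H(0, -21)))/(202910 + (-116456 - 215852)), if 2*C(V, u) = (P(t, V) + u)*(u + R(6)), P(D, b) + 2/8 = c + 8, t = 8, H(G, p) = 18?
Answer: -104868/64699 ≈ -1.6209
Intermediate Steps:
P(D, b) = 35/4 (P(D, b) = -¼ + (1 + 8) = -¼ + 9 = 35/4)
C(V, u) = (6 + u)*(35/4 + u)/2 (C(V, u) = ((35/4 + u)*(u + 6))/2 = ((35/4 + u)*(6 + u))/2 = ((6 + u)*(35/4 + u))/2 = (6 + u)*(35/4 + u)/2)
(209415 + C(-410, H(0, -21)))/(202910 + (-116456 - 215852)) = (209415 + (105/4 + (½)*18² + (59/8)*18))/(202910 + (-116456 - 215852)) = (209415 + (105/4 + (½)*324 + 531/4))/(202910 - 332308) = (209415 + (105/4 + 162 + 531/4))/(-129398) = (209415 + 321)*(-1/129398) = 209736*(-1/129398) = -104868/64699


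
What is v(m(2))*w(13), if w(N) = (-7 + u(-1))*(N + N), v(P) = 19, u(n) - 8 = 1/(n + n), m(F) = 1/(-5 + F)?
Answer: 247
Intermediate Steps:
u(n) = 8 + 1/(2*n) (u(n) = 8 + 1/(n + n) = 8 + 1/(2*n))
w(N) = N (w(N) = (-7 + (8 + (1/2)/(-1)))*(N + N) = (-7 + (8 + (1/2)*(-1)))*(2*N) = (-7 + (8 - 1/2))*(2*N) = (-7 + 15/2)*(2*N) = (2*N)/2 = N)
v(m(2))*w(13) = 19*13 = 247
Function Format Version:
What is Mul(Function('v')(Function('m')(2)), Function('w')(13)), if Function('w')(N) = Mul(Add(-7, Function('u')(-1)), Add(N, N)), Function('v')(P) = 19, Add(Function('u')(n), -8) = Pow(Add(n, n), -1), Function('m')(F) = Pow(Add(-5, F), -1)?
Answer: 247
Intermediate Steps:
Function('u')(n) = Add(8, Mul(Rational(1, 2), Pow(n, -1))) (Function('u')(n) = Add(8, Pow(Add(n, n), -1)) = Add(8, Pow(Mul(2, n), -1)) = Add(8, Mul(Rational(1, 2), Pow(n, -1))))
Function('w')(N) = N (Function('w')(N) = Mul(Add(-7, Add(8, Mul(Rational(1, 2), Pow(-1, -1)))), Add(N, N)) = Mul(Add(-7, Add(8, Mul(Rational(1, 2), -1))), Mul(2, N)) = Mul(Add(-7, Add(8, Rational(-1, 2))), Mul(2, N)) = Mul(Add(-7, Rational(15, 2)), Mul(2, N)) = Mul(Rational(1, 2), Mul(2, N)) = N)
Mul(Function('v')(Function('m')(2)), Function('w')(13)) = Mul(19, 13) = 247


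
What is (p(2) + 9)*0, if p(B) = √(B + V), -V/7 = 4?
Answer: 0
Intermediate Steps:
V = -28 (V = -7*4 = -28)
p(B) = √(-28 + B) (p(B) = √(B - 28) = √(-28 + B))
(p(2) + 9)*0 = (√(-28 + 2) + 9)*0 = (√(-26) + 9)*0 = (I*√26 + 9)*0 = (9 + I*√26)*0 = 0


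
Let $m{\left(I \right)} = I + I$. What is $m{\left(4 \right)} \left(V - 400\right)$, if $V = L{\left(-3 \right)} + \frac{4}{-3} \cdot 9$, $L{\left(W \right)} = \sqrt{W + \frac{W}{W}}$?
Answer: $-3296 + 8 i \sqrt{2} \approx -3296.0 + 11.314 i$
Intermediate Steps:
$L{\left(W \right)} = \sqrt{1 + W}$ ($L{\left(W \right)} = \sqrt{W + 1} = \sqrt{1 + W}$)
$m{\left(I \right)} = 2 I$
$V = -12 + i \sqrt{2}$ ($V = \sqrt{1 - 3} + \frac{4}{-3} \cdot 9 = \sqrt{-2} + 4 \left(- \frac{1}{3}\right) 9 = i \sqrt{2} - 12 = -12 + i \sqrt{2} \approx -12.0 + 1.4142 i$)
$m{\left(4 \right)} \left(V - 400\right) = 2 \cdot 4 \left(\left(-12 + i \sqrt{2}\right) - 400\right) = 8 \left(-412 + i \sqrt{2}\right) = -3296 + 8 i \sqrt{2}$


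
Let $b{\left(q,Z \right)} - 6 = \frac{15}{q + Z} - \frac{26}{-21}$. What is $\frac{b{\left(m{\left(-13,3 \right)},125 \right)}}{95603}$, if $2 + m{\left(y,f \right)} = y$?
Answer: $\frac{3407}{44168586} \approx 7.7136 \cdot 10^{-5}$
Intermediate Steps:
$m{\left(y,f \right)} = -2 + y$
$b{\left(q,Z \right)} = \frac{152}{21} + \frac{15}{Z + q}$ ($b{\left(q,Z \right)} = 6 + \left(\frac{15}{q + Z} - \frac{26}{-21}\right) = 6 + \left(\frac{15}{Z + q} - - \frac{26}{21}\right) = 6 + \left(\frac{15}{Z + q} + \frac{26}{21}\right) = 6 + \left(\frac{26}{21} + \frac{15}{Z + q}\right) = \frac{152}{21} + \frac{15}{Z + q}$)
$\frac{b{\left(m{\left(-13,3 \right)},125 \right)}}{95603} = \frac{\frac{1}{21} \frac{1}{125 - 15} \left(315 + 152 \cdot 125 + 152 \left(-2 - 13\right)\right)}{95603} = \frac{315 + 19000 + 152 \left(-15\right)}{21 \left(125 - 15\right)} \frac{1}{95603} = \frac{315 + 19000 - 2280}{21 \cdot 110} \cdot \frac{1}{95603} = \frac{1}{21} \cdot \frac{1}{110} \cdot 17035 \cdot \frac{1}{95603} = \frac{3407}{462} \cdot \frac{1}{95603} = \frac{3407}{44168586}$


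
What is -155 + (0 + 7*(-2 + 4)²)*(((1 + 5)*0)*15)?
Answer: -155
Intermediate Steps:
-155 + (0 + 7*(-2 + 4)²)*(((1 + 5)*0)*15) = -155 + (0 + 7*2²)*((6*0)*15) = -155 + (0 + 7*4)*(0*15) = -155 + (0 + 28)*0 = -155 + 28*0 = -155 + 0 = -155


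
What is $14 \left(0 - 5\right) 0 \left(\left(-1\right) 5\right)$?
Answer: $0$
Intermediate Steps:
$14 \left(0 - 5\right) 0 \left(\left(-1\right) 5\right) = 14 \left(\left(-5\right) 0\right) \left(-5\right) = 14 \cdot 0 \left(-5\right) = 0 \left(-5\right) = 0$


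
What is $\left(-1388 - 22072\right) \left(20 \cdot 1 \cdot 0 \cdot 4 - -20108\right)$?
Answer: $-471733680$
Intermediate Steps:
$\left(-1388 - 22072\right) \left(20 \cdot 1 \cdot 0 \cdot 4 - -20108\right) = - 23460 \left(20 \cdot 0 \cdot 4 + \left(-1945 + 22053\right)\right) = - 23460 \left(0 \cdot 4 + 20108\right) = - 23460 \left(0 + 20108\right) = \left(-23460\right) 20108 = -471733680$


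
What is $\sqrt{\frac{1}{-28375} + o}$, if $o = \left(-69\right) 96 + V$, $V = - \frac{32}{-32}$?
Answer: $\frac{i \sqrt{213297855510}}{5675} \approx 81.382 i$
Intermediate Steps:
$V = 1$ ($V = \left(-32\right) \left(- \frac{1}{32}\right) = 1$)
$o = -6623$ ($o = \left(-69\right) 96 + 1 = -6624 + 1 = -6623$)
$\sqrt{\frac{1}{-28375} + o} = \sqrt{\frac{1}{-28375} - 6623} = \sqrt{- \frac{1}{28375} - 6623} = \sqrt{- \frac{187927626}{28375}} = \frac{i \sqrt{213297855510}}{5675}$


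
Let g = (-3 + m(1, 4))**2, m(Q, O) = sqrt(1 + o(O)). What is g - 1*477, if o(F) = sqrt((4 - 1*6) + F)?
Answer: -477 + (3 - sqrt(1 + sqrt(2)))**2 ≈ -474.91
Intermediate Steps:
o(F) = sqrt(-2 + F) (o(F) = sqrt((4 - 6) + F) = sqrt(-2 + F))
m(Q, O) = sqrt(1 + sqrt(-2 + O))
g = (-3 + sqrt(1 + sqrt(2)))**2 (g = (-3 + sqrt(1 + sqrt(-2 + 4)))**2 = (-3 + sqrt(1 + sqrt(2)))**2 ≈ 2.0916)
g - 1*477 = (3 - sqrt(1 + sqrt(2)))**2 - 1*477 = (3 - sqrt(1 + sqrt(2)))**2 - 477 = -477 + (3 - sqrt(1 + sqrt(2)))**2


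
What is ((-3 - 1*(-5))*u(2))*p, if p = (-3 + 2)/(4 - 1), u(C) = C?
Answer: -4/3 ≈ -1.3333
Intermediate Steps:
p = -⅓ (p = -1/3 = -1*⅓ = -⅓ ≈ -0.33333)
((-3 - 1*(-5))*u(2))*p = ((-3 - 1*(-5))*2)*(-⅓) = ((-3 + 5)*2)*(-⅓) = (2*2)*(-⅓) = 4*(-⅓) = -4/3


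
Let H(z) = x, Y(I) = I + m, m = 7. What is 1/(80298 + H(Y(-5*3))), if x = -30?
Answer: 1/80268 ≈ 1.2458e-5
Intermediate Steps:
Y(I) = 7 + I (Y(I) = I + 7 = 7 + I)
H(z) = -30
1/(80298 + H(Y(-5*3))) = 1/(80298 - 30) = 1/80268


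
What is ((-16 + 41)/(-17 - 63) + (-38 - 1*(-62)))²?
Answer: 143641/256 ≈ 561.10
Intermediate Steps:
((-16 + 41)/(-17 - 63) + (-38 - 1*(-62)))² = (25/(-80) + (-38 + 62))² = (25*(-1/80) + 24)² = (-5/16 + 24)² = (379/16)² = 143641/256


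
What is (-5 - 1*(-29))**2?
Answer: 576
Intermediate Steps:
(-5 - 1*(-29))**2 = (-5 + 29)**2 = 24**2 = 576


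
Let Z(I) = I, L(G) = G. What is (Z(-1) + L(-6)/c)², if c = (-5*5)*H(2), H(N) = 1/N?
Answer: 169/625 ≈ 0.27040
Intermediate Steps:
c = -25/2 (c = -5*5/2 = -25*½ = -25/2 ≈ -12.500)
(Z(-1) + L(-6)/c)² = (-1 - 6/(-25/2))² = (-1 - 6*(-2/25))² = (-1 + 12/25)² = (-13/25)² = 169/625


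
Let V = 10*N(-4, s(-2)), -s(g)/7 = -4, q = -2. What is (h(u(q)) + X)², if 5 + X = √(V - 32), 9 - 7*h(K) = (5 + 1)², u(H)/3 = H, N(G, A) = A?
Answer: 15996/49 - 248*√62/7 ≈ 47.484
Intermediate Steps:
s(g) = 28 (s(g) = -7*(-4) = 28)
u(H) = 3*H
V = 280 (V = 10*28 = 280)
h(K) = -27/7 (h(K) = 9/7 - (5 + 1)²/7 = 9/7 - ⅐*6² = 9/7 - ⅐*36 = 9/7 - 36/7 = -27/7)
X = -5 + 2*√62 (X = -5 + √(280 - 32) = -5 + √248 = -5 + 2*√62 ≈ 10.748)
(h(u(q)) + X)² = (-27/7 + (-5 + 2*√62))² = (-62/7 + 2*√62)²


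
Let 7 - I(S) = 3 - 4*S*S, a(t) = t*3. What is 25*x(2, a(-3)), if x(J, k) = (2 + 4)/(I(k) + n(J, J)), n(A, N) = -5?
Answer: 150/323 ≈ 0.46440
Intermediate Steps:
a(t) = 3*t
I(S) = 4 + 4*S² (I(S) = 7 - (3 - 4*S*S) = 7 - (3 - 4*S²) = 7 + (-3 + 4*S²) = 4 + 4*S²)
x(J, k) = 6/(-1 + 4*k²) (x(J, k) = (2 + 4)/((4 + 4*k²) - 5) = 6/(-1 + 4*k²))
25*x(2, a(-3)) = 25*(6/(-1 + 4*(3*(-3))²)) = 25*(6/(-1 + 4*(-9)²)) = 25*(6/(-1 + 4*81)) = 25*(6/(-1 + 324)) = 25*(6/323) = 150/323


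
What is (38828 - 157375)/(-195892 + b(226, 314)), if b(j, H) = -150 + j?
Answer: 118547/195816 ≈ 0.60540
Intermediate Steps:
(38828 - 157375)/(-195892 + b(226, 314)) = (38828 - 157375)/(-195892 + (-150 + 226)) = -118547/(-195892 + 76) = -118547/(-195816) = -118547*(-1/195816) = 118547/195816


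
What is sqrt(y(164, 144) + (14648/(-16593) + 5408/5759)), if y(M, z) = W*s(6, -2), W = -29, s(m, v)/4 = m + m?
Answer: 14*I*sqrt(383727466694946)/7350699 ≈ 37.309*I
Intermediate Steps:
s(m, v) = 8*m (s(m, v) = 4*(m + m) = 4*(2*m) = 8*m)
y(M, z) = -1392 (y(M, z) = -232*6 = -29*48 = -1392)
sqrt(y(164, 144) + (14648/(-16593) + 5408/5759)) = sqrt(-1392 + (14648/(-16593) + 5408/5759)) = sqrt(-1392 + (14648*(-1/16593) + 5408*(1/5759))) = sqrt(-1392 + (-14648/16593 + 416/443)) = sqrt(-1392 + 413624/7350699) = sqrt(-10231759384/7350699) = 14*I*sqrt(383727466694946)/7350699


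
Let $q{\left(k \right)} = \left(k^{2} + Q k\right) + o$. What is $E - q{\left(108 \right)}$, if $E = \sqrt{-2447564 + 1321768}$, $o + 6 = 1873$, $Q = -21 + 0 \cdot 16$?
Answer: $-11263 + 2 i \sqrt{281449} \approx -11263.0 + 1061.0 i$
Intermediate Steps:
$Q = -21$ ($Q = -21 + 0 = -21$)
$o = 1867$ ($o = -6 + 1873 = 1867$)
$q{\left(k \right)} = 1867 + k^{2} - 21 k$ ($q{\left(k \right)} = \left(k^{2} - 21 k\right) + 1867 = 1867 + k^{2} - 21 k$)
$E = 2 i \sqrt{281449}$ ($E = \sqrt{-1125796} = 2 i \sqrt{281449} \approx 1061.0 i$)
$E - q{\left(108 \right)} = 2 i \sqrt{281449} - \left(1867 + 108^{2} - 2268\right) = 2 i \sqrt{281449} - \left(1867 + 11664 - 2268\right) = 2 i \sqrt{281449} - 11263 = -11263 + 2 i \sqrt{281449}$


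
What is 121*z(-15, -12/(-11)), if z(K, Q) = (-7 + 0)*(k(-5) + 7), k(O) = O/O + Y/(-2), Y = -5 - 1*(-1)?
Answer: -8470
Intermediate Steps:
Y = -4 (Y = -5 + 1 = -4)
k(O) = 3 (k(O) = O/O - 4/(-2) = 1 - 4*(-½) = 1 + 2 = 3)
z(K, Q) = -70 (z(K, Q) = (-7 + 0)*(3 + 7) = -7*10 = -70)
121*z(-15, -12/(-11)) = 121*(-70) = -8470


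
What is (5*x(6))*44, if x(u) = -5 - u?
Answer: -2420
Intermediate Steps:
(5*x(6))*44 = (5*(-5 - 1*6))*44 = (5*(-5 - 6))*44 = (5*(-11))*44 = -55*44 = -2420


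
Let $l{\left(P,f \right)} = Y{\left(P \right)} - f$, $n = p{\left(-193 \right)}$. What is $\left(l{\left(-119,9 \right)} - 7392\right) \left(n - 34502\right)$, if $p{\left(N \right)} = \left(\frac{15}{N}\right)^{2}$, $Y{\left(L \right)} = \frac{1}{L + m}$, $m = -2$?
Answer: $\frac{1150893327846506}{4507129} \approx 2.5535 \cdot 10^{8}$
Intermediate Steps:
$Y{\left(L \right)} = \frac{1}{-2 + L}$ ($Y{\left(L \right)} = \frac{1}{L - 2} = \frac{1}{-2 + L}$)
$p{\left(N \right)} = \frac{225}{N^{2}}$
$n = \frac{225}{37249} \approx 0.0060404$
$l{\left(P,f \right)} = \frac{1}{-2 + P} - f$
$\left(l{\left(-119,9 \right)} - 7392\right) \left(n - 34502\right) = \left(\frac{1 - 9 \left(-2 - 119\right)}{-2 - 119} - 7392\right) \left(\frac{225}{37249} - 34502\right) = \left(\frac{1 - 9 \left(-121\right)}{-121} - 7392\right) \left(- \frac{1285164773}{37249}\right) = \left(- \frac{1 + 1089}{121} - 7392\right) \left(- \frac{1285164773}{37249}\right) = \left(\left(- \frac{1}{121}\right) 1090 - 7392\right) \left(- \frac{1285164773}{37249}\right) = \left(- \frac{1090}{121} - 7392\right) \left(- \frac{1285164773}{37249}\right) = \left(- \frac{895522}{121}\right) \left(- \frac{1285164773}{37249}\right) = \frac{1150893327846506}{4507129}$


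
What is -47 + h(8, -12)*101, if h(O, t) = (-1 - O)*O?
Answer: -7319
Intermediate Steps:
h(O, t) = O*(-1 - O)
-47 + h(8, -12)*101 = -47 - 1*8*(1 + 8)*101 = -47 - 1*8*9*101 = -47 - 72*101 = -47 - 7272 = -7319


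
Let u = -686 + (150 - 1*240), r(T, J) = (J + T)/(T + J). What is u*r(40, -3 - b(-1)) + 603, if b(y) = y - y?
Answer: -173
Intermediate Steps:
b(y) = 0
r(T, J) = 1 (r(T, J) = (J + T)/(J + T) = 1)
u = -776 (u = -686 + (150 - 240) = -686 - 90 = -776)
u*r(40, -3 - b(-1)) + 603 = -776*1 + 603 = -776 + 603 = -173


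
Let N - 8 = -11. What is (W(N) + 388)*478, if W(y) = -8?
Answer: 181640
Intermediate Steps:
N = -3 (N = 8 - 11 = -3)
(W(N) + 388)*478 = (-8 + 388)*478 = 380*478 = 181640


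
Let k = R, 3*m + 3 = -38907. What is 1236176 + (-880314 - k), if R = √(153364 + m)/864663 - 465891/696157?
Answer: 247736288225/696157 - √140394/864663 ≈ 3.5586e+5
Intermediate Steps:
m = -12970 (m = -1 + (⅓)*(-38907) = -1 - 12969 = -12970)
R = -465891/696157 + √140394/864663 (R = √(153364 - 12970)/864663 - 465891/696157 = √140394*(1/864663) - 465891*1/696157 = √140394/864663 - 465891/696157 = -465891/696157 + √140394/864663 ≈ -0.66880)
k = -465891/696157 + √140394/864663 ≈ -0.66880
1236176 + (-880314 - k) = 1236176 + (-880314 - (-465891/696157 + √140394/864663)) = 1236176 + (-880314 + (465891/696157 - √140394/864663)) = 1236176 + (-612836287407/696157 - √140394/864663) = 247736288225/696157 - √140394/864663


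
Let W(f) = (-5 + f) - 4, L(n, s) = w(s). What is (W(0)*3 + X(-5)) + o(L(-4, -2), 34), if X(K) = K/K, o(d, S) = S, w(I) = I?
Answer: 8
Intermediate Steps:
L(n, s) = s
W(f) = -9 + f
X(K) = 1
(W(0)*3 + X(-5)) + o(L(-4, -2), 34) = ((-9 + 0)*3 + 1) + 34 = (-9*3 + 1) + 34 = (-27 + 1) + 34 = -26 + 34 = 8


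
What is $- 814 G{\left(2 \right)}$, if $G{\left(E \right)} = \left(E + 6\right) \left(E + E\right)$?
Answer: $-26048$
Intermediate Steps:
$G{\left(E \right)} = 2 E \left(6 + E\right)$ ($G{\left(E \right)} = \left(6 + E\right) 2 E = 2 E \left(6 + E\right)$)
$- 814 G{\left(2 \right)} = - 814 \cdot 2 \cdot 2 \left(6 + 2\right) = - 814 \cdot 2 \cdot 2 \cdot 8 = \left(-814\right) 32 = -26048$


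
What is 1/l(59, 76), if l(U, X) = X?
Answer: 1/76 ≈ 0.013158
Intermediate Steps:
1/l(59, 76) = 1/76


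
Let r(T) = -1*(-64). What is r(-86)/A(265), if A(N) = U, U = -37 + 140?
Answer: 64/103 ≈ 0.62136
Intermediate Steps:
r(T) = 64
U = 103
A(N) = 103
r(-86)/A(265) = 64/103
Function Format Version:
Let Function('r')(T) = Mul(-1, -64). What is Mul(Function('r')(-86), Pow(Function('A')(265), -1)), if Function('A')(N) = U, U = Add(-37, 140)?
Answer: Rational(64, 103) ≈ 0.62136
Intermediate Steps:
Function('r')(T) = 64
U = 103
Function('A')(N) = 103
Mul(Function('r')(-86), Pow(Function('A')(265), -1)) = Mul(64, Pow(103, -1)) = Mul(64, Rational(1, 103)) = Rational(64, 103)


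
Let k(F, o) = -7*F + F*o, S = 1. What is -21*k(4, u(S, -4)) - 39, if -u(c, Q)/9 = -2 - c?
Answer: -1719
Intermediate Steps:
u(c, Q) = 18 + 9*c (u(c, Q) = -9*(-2 - c) = 18 + 9*c)
-21*k(4, u(S, -4)) - 39 = -84*(-7 + (18 + 9*1)) - 39 = -84*(-7 + (18 + 9)) - 39 = -84*(-7 + 27) - 39 = -84*20 - 39 = -21*80 - 39 = -1680 - 39 = -1719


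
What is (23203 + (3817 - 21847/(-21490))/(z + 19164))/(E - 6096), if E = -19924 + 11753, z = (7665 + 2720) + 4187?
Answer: -2403135293871/1477626341840 ≈ -1.6263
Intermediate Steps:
z = 14572 (z = 10385 + 4187 = 14572)
E = -8171
(23203 + (3817 - 21847/(-21490))/(z + 19164))/(E - 6096) = (23203 + (3817 - 21847/(-21490))/(14572 + 19164))/(-8171 - 6096) = (23203 + (3817 - 21847*(-1/21490))/33736)/(-14267) = (23203 + (3817 + 3121/3070)*(1/33736))*(-1/14267) = (23203 + (11721311/3070)*(1/33736))*(-1/14267) = (23203 + 11721311/103569520)*(-1/14267) = (2403135293871/103569520)*(-1/14267) = -2403135293871/1477626341840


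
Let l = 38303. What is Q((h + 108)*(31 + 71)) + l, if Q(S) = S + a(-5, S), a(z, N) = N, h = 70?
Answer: 74615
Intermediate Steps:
Q(S) = 2*S (Q(S) = S + S = 2*S)
Q((h + 108)*(31 + 71)) + l = 2*((70 + 108)*(31 + 71)) + 38303 = 2*(178*102) + 38303 = 2*18156 + 38303 = 36312 + 38303 = 74615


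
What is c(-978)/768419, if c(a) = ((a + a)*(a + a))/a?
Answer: -3912/768419 ≈ -0.0050910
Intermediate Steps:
c(a) = 4*a (c(a) = ((2*a)*(2*a))/a = (4*a²)/a = 4*a)
c(-978)/768419 = (4*(-978))/768419 = -3912*1/768419 = -3912/768419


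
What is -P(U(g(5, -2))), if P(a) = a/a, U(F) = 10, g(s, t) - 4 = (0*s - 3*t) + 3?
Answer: -1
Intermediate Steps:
g(s, t) = 7 - 3*t (g(s, t) = 4 + ((0*s - 3*t) + 3) = 4 + ((0 - 3*t) + 3) = 4 + (-3*t + 3) = 4 + (3 - 3*t) = 7 - 3*t)
P(a) = 1
-P(U(g(5, -2))) = -1*1 = -1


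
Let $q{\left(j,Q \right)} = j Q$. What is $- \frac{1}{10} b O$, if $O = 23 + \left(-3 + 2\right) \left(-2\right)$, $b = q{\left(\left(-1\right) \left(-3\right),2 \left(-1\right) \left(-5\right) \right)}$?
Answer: $-75$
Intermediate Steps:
$q{\left(j,Q \right)} = Q j$
$b = 30$ ($b = 2 \left(-1\right) \left(-5\right) \left(\left(-1\right) \left(-3\right)\right) = \left(-2\right) \left(-5\right) 3 = 10 \cdot 3 = 30$)
$O = 25$ ($O = 23 - -2 = 23 + 2 = 25$)
$- \frac{1}{10} b O = - \frac{1}{10} \cdot 30 \cdot 25 = \left(-1\right) \frac{1}{10} \cdot 30 \cdot 25 = \left(- \frac{1}{10}\right) 30 \cdot 25 = \left(-3\right) 25 = -75$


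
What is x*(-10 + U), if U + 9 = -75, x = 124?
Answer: -11656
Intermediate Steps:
U = -84 (U = -9 - 75 = -84)
x*(-10 + U) = 124*(-10 - 84) = 124*(-94) = -11656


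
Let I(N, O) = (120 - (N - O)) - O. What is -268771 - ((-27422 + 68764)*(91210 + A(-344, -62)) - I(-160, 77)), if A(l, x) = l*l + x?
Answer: -8660756019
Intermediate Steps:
A(l, x) = x + l² (A(l, x) = l² + x = x + l²)
I(N, O) = 120 - N (I(N, O) = (120 + (O - N)) - O = (120 + O - N) - O = 120 - N)
-268771 - ((-27422 + 68764)*(91210 + A(-344, -62)) - I(-160, 77)) = -268771 - ((-27422 + 68764)*(91210 + (-62 + (-344)²)) - (120 - 1*(-160))) = -268771 - (41342*(91210 + (-62 + 118336)) - (120 + 160)) = -268771 - (41342*(91210 + 118274) - 1*280) = -268771 - (41342*209484 - 280) = -268771 - (8660487528 - 280) = -268771 - 1*8660487248 = -268771 - 8660487248 = -8660756019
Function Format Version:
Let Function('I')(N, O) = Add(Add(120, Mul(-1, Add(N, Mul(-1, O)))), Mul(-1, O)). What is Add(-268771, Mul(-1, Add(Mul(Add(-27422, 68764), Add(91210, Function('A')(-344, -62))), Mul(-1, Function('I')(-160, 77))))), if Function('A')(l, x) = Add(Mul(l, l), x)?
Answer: -8660756019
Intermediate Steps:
Function('A')(l, x) = Add(x, Pow(l, 2)) (Function('A')(l, x) = Add(Pow(l, 2), x) = Add(x, Pow(l, 2)))
Function('I')(N, O) = Add(120, Mul(-1, N)) (Function('I')(N, O) = Add(Add(120, Add(O, Mul(-1, N))), Mul(-1, O)) = Add(Add(120, O, Mul(-1, N)), Mul(-1, O)) = Add(120, Mul(-1, N)))
Add(-268771, Mul(-1, Add(Mul(Add(-27422, 68764), Add(91210, Function('A')(-344, -62))), Mul(-1, Function('I')(-160, 77))))) = Add(-268771, Mul(-1, Add(Mul(Add(-27422, 68764), Add(91210, Add(-62, Pow(-344, 2)))), Mul(-1, Add(120, Mul(-1, -160)))))) = Add(-268771, Mul(-1, Add(Mul(41342, Add(91210, Add(-62, 118336))), Mul(-1, Add(120, 160))))) = Add(-268771, Mul(-1, Add(Mul(41342, Add(91210, 118274)), Mul(-1, 280)))) = Add(-268771, Mul(-1, Add(Mul(41342, 209484), -280))) = Add(-268771, Mul(-1, Add(8660487528, -280))) = Add(-268771, Mul(-1, 8660487248)) = Add(-268771, -8660487248) = -8660756019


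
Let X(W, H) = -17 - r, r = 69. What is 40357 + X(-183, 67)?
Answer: 40271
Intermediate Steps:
X(W, H) = -86 (X(W, H) = -17 - 1*69 = -17 - 69 = -86)
40357 + X(-183, 67) = 40357 - 86 = 40271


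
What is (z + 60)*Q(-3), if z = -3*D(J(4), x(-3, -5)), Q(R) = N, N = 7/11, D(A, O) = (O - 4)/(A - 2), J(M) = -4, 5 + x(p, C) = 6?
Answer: 819/22 ≈ 37.227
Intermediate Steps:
x(p, C) = 1 (x(p, C) = -5 + 6 = 1)
D(A, O) = (-4 + O)/(-2 + A)
N = 7/11 (N = 7*(1/11) = 7/11 ≈ 0.63636)
Q(R) = 7/11
z = -3/2 (z = -3*(-4 + 1)/(-2 - 4) = -3*(-3)/(-6) = -(-1)*(-3)/2 = -3*½ = -3/2 ≈ -1.5000)
(z + 60)*Q(-3) = (-3/2 + 60)*(7/11) = (117/2)*(7/11) = 819/22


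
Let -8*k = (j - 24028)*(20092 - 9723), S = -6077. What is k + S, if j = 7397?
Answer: 172398223/8 ≈ 2.1550e+7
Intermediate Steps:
k = 172446839/8 (k = -(7397 - 24028)*(20092 - 9723)/8 = -(-16631)*10369/8 = -1/8*(-172446839) = 172446839/8 ≈ 2.1556e+7)
k + S = 172446839/8 - 6077 = 172398223/8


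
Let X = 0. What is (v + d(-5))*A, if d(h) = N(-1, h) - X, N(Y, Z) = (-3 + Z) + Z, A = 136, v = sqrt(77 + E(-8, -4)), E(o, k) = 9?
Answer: -1768 + 136*sqrt(86) ≈ -506.79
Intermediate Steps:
v = sqrt(86) (v = sqrt(77 + 9) = sqrt(86) ≈ 9.2736)
N(Y, Z) = -3 + 2*Z
d(h) = -3 + 2*h (d(h) = (-3 + 2*h) - 1*0 = (-3 + 2*h) + 0 = -3 + 2*h)
(v + d(-5))*A = (sqrt(86) + (-3 + 2*(-5)))*136 = (sqrt(86) + (-3 - 10))*136 = (sqrt(86) - 13)*136 = (-13 + sqrt(86))*136 = -1768 + 136*sqrt(86)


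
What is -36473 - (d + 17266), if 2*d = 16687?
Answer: -124165/2 ≈ -62083.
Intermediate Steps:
d = 16687/2 (d = (1/2)*16687 = 16687/2 ≈ 8343.5)
-36473 - (d + 17266) = -36473 - (16687/2 + 17266) = -36473 - 1*51219/2 = -36473 - 51219/2 = -124165/2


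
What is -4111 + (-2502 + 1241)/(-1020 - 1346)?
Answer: -748105/182 ≈ -4110.5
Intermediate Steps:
-4111 + (-2502 + 1241)/(-1020 - 1346) = -4111 - 1261/(-2366) = -4111 - 1261*(-1/2366) = -4111 + 97/182 = -748105/182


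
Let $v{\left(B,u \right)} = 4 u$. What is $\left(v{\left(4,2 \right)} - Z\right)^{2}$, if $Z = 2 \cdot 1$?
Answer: $36$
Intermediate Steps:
$Z = 2$
$\left(v{\left(4,2 \right)} - Z\right)^{2} = \left(4 \cdot 2 - 2\right)^{2} = \left(8 - 2\right)^{2} = 6^{2} = 36$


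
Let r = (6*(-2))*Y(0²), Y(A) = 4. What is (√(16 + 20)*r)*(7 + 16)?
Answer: -6624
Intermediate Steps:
r = -48 (r = (6*(-2))*4 = -12*4 = -48)
(√(16 + 20)*r)*(7 + 16) = (√(16 + 20)*(-48))*(7 + 16) = (√36*(-48))*23 = (6*(-48))*23 = -288*23 = -6624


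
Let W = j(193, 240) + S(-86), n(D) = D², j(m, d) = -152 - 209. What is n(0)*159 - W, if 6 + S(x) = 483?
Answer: -116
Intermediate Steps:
S(x) = 477 (S(x) = -6 + 483 = 477)
j(m, d) = -361
W = 116 (W = -361 + 477 = 116)
n(0)*159 - W = 0²*159 - 1*116 = 0*159 - 116 = 0 - 116 = -116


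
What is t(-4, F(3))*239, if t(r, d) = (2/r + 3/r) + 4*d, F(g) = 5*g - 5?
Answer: 37045/4 ≈ 9261.3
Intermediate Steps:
F(g) = -5 + 5*g
t(r, d) = 4*d + 5/r (t(r, d) = 5/r + 4*d = 4*d + 5/r)
t(-4, F(3))*239 = (4*(-5 + 5*3) + 5/(-4))*239 = (4*(-5 + 15) + 5*(-¼))*239 = (4*10 - 5/4)*239 = (40 - 5/4)*239 = (155/4)*239 = 37045/4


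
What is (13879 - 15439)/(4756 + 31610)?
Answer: -260/6061 ≈ -0.042897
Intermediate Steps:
(13879 - 15439)/(4756 + 31610) = -1560/36366 = -1560*1/36366 = -260/6061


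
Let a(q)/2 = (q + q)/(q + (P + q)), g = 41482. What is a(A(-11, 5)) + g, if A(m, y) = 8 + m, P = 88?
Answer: 1700756/41 ≈ 41482.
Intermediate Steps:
a(q) = 4*q/(88 + 2*q) (a(q) = 2*((q + q)/(q + (88 + q))) = 2*((2*q)/(88 + 2*q)) = 2*(2*q/(88 + 2*q)) = 4*q/(88 + 2*q))
a(A(-11, 5)) + g = 2*(8 - 11)/(44 + (8 - 11)) + 41482 = 2*(-3)/(44 - 3) + 41482 = 2*(-3)/41 + 41482 = 2*(-3)*(1/41) + 41482 = -6/41 + 41482 = 1700756/41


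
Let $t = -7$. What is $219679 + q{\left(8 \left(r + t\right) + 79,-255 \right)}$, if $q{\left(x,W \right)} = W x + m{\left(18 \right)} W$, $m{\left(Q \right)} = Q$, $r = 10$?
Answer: $188824$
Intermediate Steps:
$q{\left(x,W \right)} = 18 W + W x$ ($q{\left(x,W \right)} = W x + 18 W = 18 W + W x$)
$219679 + q{\left(8 \left(r + t\right) + 79,-255 \right)} = 219679 - 255 \left(18 + \left(8 \left(10 - 7\right) + 79\right)\right) = 219679 - 255 \left(18 + \left(8 \cdot 3 + 79\right)\right) = 219679 - 255 \left(18 + \left(24 + 79\right)\right) = 219679 - 255 \left(18 + 103\right) = 219679 - 30855 = 188824$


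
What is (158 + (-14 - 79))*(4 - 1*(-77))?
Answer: 5265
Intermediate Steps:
(158 + (-14 - 79))*(4 - 1*(-77)) = (158 - 93)*(4 + 77) = 65*81 = 5265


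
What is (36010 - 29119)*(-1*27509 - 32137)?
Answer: -411020586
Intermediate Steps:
(36010 - 29119)*(-1*27509 - 32137) = 6891*(-27509 - 32137) = 6891*(-59646) = -411020586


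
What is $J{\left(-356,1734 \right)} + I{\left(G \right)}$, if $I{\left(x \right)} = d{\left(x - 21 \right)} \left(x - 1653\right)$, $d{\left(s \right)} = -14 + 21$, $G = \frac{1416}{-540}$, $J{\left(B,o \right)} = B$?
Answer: $- \frac{537541}{45} \approx -11945.0$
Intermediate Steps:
$G = - \frac{118}{45}$ ($G = 1416 \left(- \frac{1}{540}\right) = - \frac{118}{45} \approx -2.6222$)
$d{\left(s \right)} = 7$
$I{\left(x \right)} = -11571 + 7 x$ ($I{\left(x \right)} = 7 \left(x - 1653\right) = 7 \left(-1653 + x\right) = -11571 + 7 x$)
$J{\left(-356,1734 \right)} + I{\left(G \right)} = -356 + \left(-11571 + 7 \left(- \frac{118}{45}\right)\right) = -356 - \frac{521521}{45} = - \frac{537541}{45}$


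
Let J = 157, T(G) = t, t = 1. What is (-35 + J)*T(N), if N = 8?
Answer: 122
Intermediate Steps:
T(G) = 1
(-35 + J)*T(N) = (-35 + 157)*1 = 122*1 = 122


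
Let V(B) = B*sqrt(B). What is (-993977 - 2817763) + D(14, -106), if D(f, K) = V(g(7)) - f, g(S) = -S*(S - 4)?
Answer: -3811754 - 21*I*sqrt(21) ≈ -3.8118e+6 - 96.234*I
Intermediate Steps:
g(S) = -S*(-4 + S)
V(B) = B**(3/2)
D(f, K) = -f - 21*I*sqrt(21) (D(f, K) = (7*(4 - 1*7))**(3/2) - f = (7*(4 - 7))**(3/2) - f = (7*(-3))**(3/2) - f = (-21)**(3/2) - f = -21*I*sqrt(21) - f = -f - 21*I*sqrt(21))
(-993977 - 2817763) + D(14, -106) = (-993977 - 2817763) + (-1*14 - 21*I*sqrt(21)) = -3811740 + (-14 - 21*I*sqrt(21)) = -3811754 - 21*I*sqrt(21)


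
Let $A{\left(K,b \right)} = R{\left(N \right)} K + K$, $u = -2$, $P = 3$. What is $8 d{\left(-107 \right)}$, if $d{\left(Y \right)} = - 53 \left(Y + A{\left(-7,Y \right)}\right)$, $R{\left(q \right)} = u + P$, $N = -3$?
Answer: $51304$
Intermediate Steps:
$R{\left(q \right)} = 1$ ($R{\left(q \right)} = -2 + 3 = 1$)
$A{\left(K,b \right)} = 2 K$ ($A{\left(K,b \right)} = 1 K + K = K + K = 2 K$)
$d{\left(Y \right)} = 742 - 53 Y$ ($d{\left(Y \right)} = - 53 \left(Y + 2 \left(-7\right)\right) = - 53 \left(Y - 14\right) = - 53 \left(-14 + Y\right) = 742 - 53 Y$)
$8 d{\left(-107 \right)} = 8 \left(742 - -5671\right) = 8 \left(742 + 5671\right) = 8 \cdot 6413 = 51304$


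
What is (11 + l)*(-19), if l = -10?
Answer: -19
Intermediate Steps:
(11 + l)*(-19) = (11 - 10)*(-19) = 1*(-19) = -19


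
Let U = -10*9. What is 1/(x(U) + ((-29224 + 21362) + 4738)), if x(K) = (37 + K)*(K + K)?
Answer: 1/6416 ≈ 0.00015586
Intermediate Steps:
U = -90
x(K) = 2*K*(37 + K) (x(K) = (37 + K)*(2*K) = 2*K*(37 + K))
1/(x(U) + ((-29224 + 21362) + 4738)) = 1/(2*(-90)*(37 - 90) + ((-29224 + 21362) + 4738)) = 1/(2*(-90)*(-53) + (-7862 + 4738)) = 1/(9540 - 3124) = 1/6416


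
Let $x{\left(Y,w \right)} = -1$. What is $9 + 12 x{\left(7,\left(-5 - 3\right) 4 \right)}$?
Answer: $-3$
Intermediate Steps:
$9 + 12 x{\left(7,\left(-5 - 3\right) 4 \right)} = 9 + 12 \left(-1\right) = 9 - 12 = -3$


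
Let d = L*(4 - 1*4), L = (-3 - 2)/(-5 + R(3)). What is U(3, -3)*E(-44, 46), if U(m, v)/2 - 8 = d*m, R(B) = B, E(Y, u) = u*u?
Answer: 33856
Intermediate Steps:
E(Y, u) = u²
L = 5/2 (L = (-3 - 2)/(-5 + 3) = -5/(-2) = -5*(-½) = 5/2 ≈ 2.5000)
d = 0 (d = 5*(4 - 1*4)/2 = 5*(4 - 4)/2 = (5/2)*0 = 0)
U(m, v) = 16 (U(m, v) = 16 + 2*(0*m) = 16 + 2*0 = 16 + 0 = 16)
U(3, -3)*E(-44, 46) = 16*46² = 16*2116 = 33856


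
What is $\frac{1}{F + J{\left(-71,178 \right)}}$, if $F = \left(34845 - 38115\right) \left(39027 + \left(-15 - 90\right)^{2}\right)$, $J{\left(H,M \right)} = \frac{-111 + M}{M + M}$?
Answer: $- \frac{356}{58266534173} \approx -6.1099 \cdot 10^{-9}$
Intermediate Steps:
$J{\left(H,M \right)} = \frac{-111 + M}{2 M}$
$F = -163670040$ ($F = - 3270 \left(39027 + \left(-105\right)^{2}\right) = - 3270 \left(39027 + 11025\right) = \left(-3270\right) 50052 = -163670040$)
$\frac{1}{F + J{\left(-71,178 \right)}} = \frac{1}{-163670040 + \frac{-111 + 178}{2 \cdot 178}} = \frac{1}{-163670040 + \frac{1}{2} \cdot \frac{1}{178} \cdot 67} = \frac{1}{-163670040 + \frac{67}{356}} = \frac{1}{- \frac{58266534173}{356}} = - \frac{356}{58266534173}$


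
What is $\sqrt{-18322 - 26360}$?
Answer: $i \sqrt{44682} \approx 211.38 i$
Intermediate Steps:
$\sqrt{-18322 - 26360} = \sqrt{-44682} = i \sqrt{44682}$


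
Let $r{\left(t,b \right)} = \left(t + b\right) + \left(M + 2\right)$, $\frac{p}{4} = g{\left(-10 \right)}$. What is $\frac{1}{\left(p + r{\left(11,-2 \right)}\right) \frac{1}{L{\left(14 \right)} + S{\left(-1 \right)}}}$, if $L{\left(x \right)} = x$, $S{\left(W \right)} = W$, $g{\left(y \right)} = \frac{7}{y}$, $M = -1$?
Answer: $\frac{65}{36} \approx 1.8056$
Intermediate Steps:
$p = - \frac{14}{5}$ ($p = 4 \frac{7}{-10} = 4 \cdot 7 \left(- \frac{1}{10}\right) = 4 \left(- \frac{7}{10}\right) = - \frac{14}{5} \approx -2.8$)
$r{\left(t,b \right)} = 1 + b + t$ ($r{\left(t,b \right)} = \left(t + b\right) + \left(-1 + 2\right) = \left(b + t\right) + 1 = 1 + b + t$)
$\frac{1}{\left(p + r{\left(11,-2 \right)}\right) \frac{1}{L{\left(14 \right)} + S{\left(-1 \right)}}} = \frac{1}{\left(- \frac{14}{5} + \left(1 - 2 + 11\right)\right) \frac{1}{14 - 1}} = \frac{1}{\left(- \frac{14}{5} + 10\right) \frac{1}{13}} = \frac{1}{\frac{36}{5} \cdot \frac{1}{13}} = \frac{1}{\frac{36}{65}} = \frac{65}{36}$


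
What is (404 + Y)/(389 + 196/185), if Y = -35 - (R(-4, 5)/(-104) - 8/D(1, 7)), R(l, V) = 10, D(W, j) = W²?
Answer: 3627665/3752372 ≈ 0.96677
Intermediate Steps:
Y = -1399/52 (Y = -35 - (10/(-104) - 8/(1²)) = -35 - (10*(-1/104) - 8/1) = -35 - (-5/52 - 8*1) = -35 - (-5/52 - 8) = -35 - 1*(-421/52) = -35 + 421/52 = -1399/52 ≈ -26.904)
(404 + Y)/(389 + 196/185) = (404 - 1399/52)/(389 + 196/185) = 19609/(52*(389 + 196*(1/185))) = 19609/(52*(389 + 196/185)) = 19609/(52*(72161/185)) = (19609/52)*(185/72161) = 3627665/3752372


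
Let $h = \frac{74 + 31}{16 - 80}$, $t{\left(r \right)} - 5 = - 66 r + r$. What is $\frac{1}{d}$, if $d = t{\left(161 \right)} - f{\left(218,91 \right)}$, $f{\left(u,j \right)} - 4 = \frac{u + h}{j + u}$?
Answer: $- \frac{19776}{206949911} \approx -9.5559 \cdot 10^{-5}$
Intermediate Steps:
$t{\left(r \right)} = 5 - 65 r$ ($t{\left(r \right)} = 5 + \left(- 66 r + r\right) = 5 - 65 r$)
$h = - \frac{105}{64}$ ($h = \frac{105}{-64} = 105 \left(- \frac{1}{64}\right) = - \frac{105}{64} \approx -1.6406$)
$f{\left(u,j \right)} = 4 + \frac{- \frac{105}{64} + u}{j + u}$ ($f{\left(u,j \right)} = 4 + \frac{u - \frac{105}{64}}{j + u} = 4 + \frac{- \frac{105}{64} + u}{j + u}$)
$d = - \frac{206949911}{19776}$ ($d = \left(5 - 10465\right) - \frac{- \frac{105}{64} + 4 \cdot 91 + 5 \cdot 218}{91 + 218} = \left(5 - 10465\right) - \frac{- \frac{105}{64} + 364 + 1090}{309} = -10460 - \frac{1}{309} \cdot \frac{92951}{64} = -10460 - \frac{92951}{19776} = - \frac{206949911}{19776} \approx -10465.0$)
$\frac{1}{d} = \frac{1}{- \frac{206949911}{19776}} = - \frac{19776}{206949911}$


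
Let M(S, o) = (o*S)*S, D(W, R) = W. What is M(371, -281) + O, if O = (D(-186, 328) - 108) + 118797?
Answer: -38558618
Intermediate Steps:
M(S, o) = o*S² (M(S, o) = (S*o)*S = o*S²)
O = 118503 (O = (-186 - 108) + 118797 = -294 + 118797 = 118503)
M(371, -281) + O = -281*371² + 118503 = -281*137641 + 118503 = -38677121 + 118503 = -38558618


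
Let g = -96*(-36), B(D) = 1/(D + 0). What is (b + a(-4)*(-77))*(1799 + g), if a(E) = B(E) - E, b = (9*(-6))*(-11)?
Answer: 6416355/4 ≈ 1.6041e+6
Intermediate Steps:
b = 594 (b = -54*(-11) = 594)
B(D) = 1/D
a(E) = 1/E - E
g = 3456
(b + a(-4)*(-77))*(1799 + g) = (594 + (1/(-4) - 1*(-4))*(-77))*(1799 + 3456) = (594 + (-¼ + 4)*(-77))*5255 = (594 + (15/4)*(-77))*5255 = (594 - 1155/4)*5255 = (1221/4)*5255 = 6416355/4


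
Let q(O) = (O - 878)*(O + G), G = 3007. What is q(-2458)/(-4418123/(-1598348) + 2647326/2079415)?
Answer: -6087106508321198880/13418459455493 ≈ -4.5364e+5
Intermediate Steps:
q(O) = (-878 + O)*(3007 + O) (q(O) = (O - 878)*(O + 3007) = (-878 + O)*(3007 + O))
q(-2458)/(-4418123/(-1598348) + 2647326/2079415) = (-2640146 + (-2458)² + 2129*(-2458))/(-4418123/(-1598348) + 2647326/2079415) = (-2640146 + 6041764 - 5233082)/(-4418123*(-1/1598348) + 2647326*(1/2079415)) = -1831464/(4418123/1598348 + 2647326/2079415) = -1831464/13418459455493/3323628806420 = -1831464*3323628806420/13418459455493 = -6087106508321198880/13418459455493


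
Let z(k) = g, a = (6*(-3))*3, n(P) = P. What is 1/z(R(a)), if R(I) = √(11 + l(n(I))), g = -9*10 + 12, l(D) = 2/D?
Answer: -1/78 ≈ -0.012821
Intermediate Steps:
g = -78 (g = -90 + 12 = -78)
a = -54 (a = -18*3 = -54)
R(I) = √(11 + 2/I)
z(k) = -78
1/z(R(a)) = 1/(-78) = -1/78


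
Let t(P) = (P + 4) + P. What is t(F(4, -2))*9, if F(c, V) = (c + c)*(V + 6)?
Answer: 612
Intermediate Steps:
F(c, V) = 2*c*(6 + V) (F(c, V) = (2*c)*(6 + V) = 2*c*(6 + V))
t(P) = 4 + 2*P (t(P) = (4 + P) + P = 4 + 2*P)
t(F(4, -2))*9 = (4 + 2*(2*4*(6 - 2)))*9 = (4 + 2*(2*4*4))*9 = (4 + 2*32)*9 = (4 + 64)*9 = 68*9 = 612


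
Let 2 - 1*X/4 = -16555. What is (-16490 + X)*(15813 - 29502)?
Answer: -680863482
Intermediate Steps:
X = 66228 (X = 8 - 4*(-16555) = 8 + 66220 = 66228)
(-16490 + X)*(15813 - 29502) = (-16490 + 66228)*(15813 - 29502) = 49738*(-13689) = -680863482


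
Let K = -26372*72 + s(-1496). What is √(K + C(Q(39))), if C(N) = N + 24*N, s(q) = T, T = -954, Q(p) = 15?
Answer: I*√1899363 ≈ 1378.2*I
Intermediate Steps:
s(q) = -954
C(N) = 25*N
K = -1899738 (K = -26372*72 - 954 = -1898784 - 954 = -1899738)
√(K + C(Q(39))) = √(-1899738 + 25*15) = √(-1899738 + 375) = √(-1899363) = I*√1899363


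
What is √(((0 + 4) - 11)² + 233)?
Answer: √282 ≈ 16.793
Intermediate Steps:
√(((0 + 4) - 11)² + 233) = √((4 - 11)² + 233) = √((-7)² + 233) = √(49 + 233) = √282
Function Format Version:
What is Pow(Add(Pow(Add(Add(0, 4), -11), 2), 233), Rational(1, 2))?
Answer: Pow(282, Rational(1, 2)) ≈ 16.793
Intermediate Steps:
Pow(Add(Pow(Add(Add(0, 4), -11), 2), 233), Rational(1, 2)) = Pow(Add(Pow(Add(4, -11), 2), 233), Rational(1, 2)) = Pow(Add(Pow(-7, 2), 233), Rational(1, 2)) = Pow(Add(49, 233), Rational(1, 2)) = Pow(282, Rational(1, 2))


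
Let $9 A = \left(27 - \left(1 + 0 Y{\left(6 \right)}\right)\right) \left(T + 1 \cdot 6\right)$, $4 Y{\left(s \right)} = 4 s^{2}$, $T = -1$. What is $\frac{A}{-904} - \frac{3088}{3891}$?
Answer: $- \frac{4271633}{5276196} \approx -0.8096$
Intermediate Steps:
$Y{\left(s \right)} = s^{2}$ ($Y{\left(s \right)} = \frac{4 s^{2}}{4} = s^{2}$)
$A = \frac{130}{9}$ ($A = \frac{\left(27 - \left(1 + 0 \cdot 6^{2}\right)\right) \left(-1 + 1 \cdot 6\right)}{9} = \frac{\left(27 + \left(-1 + 0 \cdot 36\right)\right) \left(-1 + 6\right)}{9} = \frac{\left(27 + \left(-1 + 0\right)\right) 5}{9} = \frac{\left(27 - 1\right) 5}{9} = \frac{26 \cdot 5}{9} = \frac{1}{9} \cdot 130 = \frac{130}{9} \approx 14.444$)
$\frac{A}{-904} - \frac{3088}{3891} = \frac{130}{9 \left(-904\right)} - \frac{3088}{3891} = \frac{130}{9} \left(- \frac{1}{904}\right) - \frac{3088}{3891} = - \frac{65}{4068} - \frac{3088}{3891} = - \frac{4271633}{5276196}$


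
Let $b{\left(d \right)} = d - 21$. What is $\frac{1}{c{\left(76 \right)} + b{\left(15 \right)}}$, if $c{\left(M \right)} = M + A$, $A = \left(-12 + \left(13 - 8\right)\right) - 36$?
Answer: $\frac{1}{27} \approx 0.037037$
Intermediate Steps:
$A = -43$ ($A = \left(-12 + 5\right) - 36 = -7 - 36 = -43$)
$c{\left(M \right)} = -43 + M$ ($c{\left(M \right)} = M - 43 = -43 + M$)
$b{\left(d \right)} = -21 + d$
$\frac{1}{c{\left(76 \right)} + b{\left(15 \right)}} = \frac{1}{\left(-43 + 76\right) + \left(-21 + 15\right)} = \frac{1}{33 - 6} = \frac{1}{27}$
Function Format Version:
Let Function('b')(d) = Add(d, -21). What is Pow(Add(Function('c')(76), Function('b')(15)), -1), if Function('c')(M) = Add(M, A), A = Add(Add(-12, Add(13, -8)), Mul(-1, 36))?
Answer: Rational(1, 27) ≈ 0.037037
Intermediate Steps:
A = -43 (A = Add(Add(-12, 5), -36) = Add(-7, -36) = -43)
Function('c')(M) = Add(-43, M) (Function('c')(M) = Add(M, -43) = Add(-43, M))
Function('b')(d) = Add(-21, d)
Pow(Add(Function('c')(76), Function('b')(15)), -1) = Pow(Add(Add(-43, 76), Add(-21, 15)), -1) = Pow(Add(33, -6), -1) = Pow(27, -1) = Rational(1, 27)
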